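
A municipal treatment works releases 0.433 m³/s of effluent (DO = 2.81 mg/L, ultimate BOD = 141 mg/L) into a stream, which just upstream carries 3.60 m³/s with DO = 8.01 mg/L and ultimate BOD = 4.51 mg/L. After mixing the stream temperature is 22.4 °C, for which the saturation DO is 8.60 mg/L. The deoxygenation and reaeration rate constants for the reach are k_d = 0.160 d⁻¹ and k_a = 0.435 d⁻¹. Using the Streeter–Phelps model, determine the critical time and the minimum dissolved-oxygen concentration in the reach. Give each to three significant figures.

t_c ≈ 3.24 d; minimum DO ≈ 4.40 mg/L

Mixed DO = (3.60×8.01 + 0.433×2.81)/(3.60+0.433) = 30.05/4.033 = 7.452 mg/L.
Mixed L₀ = (3.60×4.51 + 0.433×141)/(4.033) = 77.29/4.033 = 19.16 mg/L.
Initial deficit D₀ = C_s − DO₀ = 8.60 − 7.452 = 1.148 mg/L.
t_c = (1/0.2750) ln[(0.435/0.160)(1 − 1.148×0.2750/(0.160×19.16))] = 3.636 × ln(2.439) = 3.242 d.
D_c = (0.160/0.435) × 19.16 × e^(−0.160×3.242) = 0.3678 × 19.16 × 0.5953 = 4.196 mg/L.
Minimum DO = 8.60 − 4.196 = 4.404 mg/L.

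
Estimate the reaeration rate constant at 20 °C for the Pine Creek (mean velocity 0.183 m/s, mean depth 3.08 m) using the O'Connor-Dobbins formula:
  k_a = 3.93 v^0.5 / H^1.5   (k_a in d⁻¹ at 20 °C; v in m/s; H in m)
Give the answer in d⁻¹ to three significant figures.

k_a ≈ 0.311 d⁻¹

k_a = 3.93 × 0.183^0.5 / 3.08^1.5 = 3.93 × 0.4278 / 5.405 = 0.3110 d⁻¹.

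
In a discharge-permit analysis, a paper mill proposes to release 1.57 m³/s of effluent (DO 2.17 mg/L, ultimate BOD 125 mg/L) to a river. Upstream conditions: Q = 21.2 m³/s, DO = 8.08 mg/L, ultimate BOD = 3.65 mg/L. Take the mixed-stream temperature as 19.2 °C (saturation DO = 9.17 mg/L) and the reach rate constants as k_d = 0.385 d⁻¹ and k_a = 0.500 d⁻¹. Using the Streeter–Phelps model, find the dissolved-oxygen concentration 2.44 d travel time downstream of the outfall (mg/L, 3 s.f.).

DO ≈ 4.88 mg/L

Mixed DO = (21.2×8.08 + 1.57×2.17)/(21.2+1.57) = 174.7/22.77 = 7.673 mg/L.
Mixed L₀ = (21.2×3.65 + 1.57×125)/(22.77) = 273.6/22.77 = 12.02 mg/L.
Initial deficit D₀ = C_s − DO₀ = 9.17 − 7.673 = 1.497 mg/L.
D(2.44) = [0.385×12.02/(0.500−0.385)](e^(−0.385×2.44) − e^(−0.500×2.44)) + 1.497 e^(−0.500×2.44)
= 40.23 × (0.3909 − 0.2952) + 1.497 × 0.2952 = 4.290 mg/L.
DO = 9.17 − 4.290 = 4.880 mg/L.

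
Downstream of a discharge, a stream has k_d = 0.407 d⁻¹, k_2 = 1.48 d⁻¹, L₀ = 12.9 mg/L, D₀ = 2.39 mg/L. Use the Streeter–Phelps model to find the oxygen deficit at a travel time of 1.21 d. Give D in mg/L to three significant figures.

k_d L₀/(k_2−k_d) = 0.407×12.9/(1.48−0.407) = 5.250/1.073 = 4.893 mg/L.
e^(−k_d t) = e^(−0.407×1.210) = 0.6111; e^(−k_2 t) = e^(−1.48×1.210) = 0.1668.
D = 4.893 × (0.6111 − 0.1668) + 2.39 × 0.1668 = 2.174 + 0.3987 = 2.573 mg/L.

D ≈ 2.57 mg/L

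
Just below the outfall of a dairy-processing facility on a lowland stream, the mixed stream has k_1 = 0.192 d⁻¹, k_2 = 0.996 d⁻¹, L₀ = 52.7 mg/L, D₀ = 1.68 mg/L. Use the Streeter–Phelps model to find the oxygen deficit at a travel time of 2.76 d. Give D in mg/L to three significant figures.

D ≈ 6.71 mg/L

k_1 L₀/(k_2−k_1) = 0.192×52.7/(0.996−0.192) = 10.12/0.8040 = 12.59 mg/L.
e^(−k_1 t) = e^(−0.192×2.760) = 0.5887; e^(−k_2 t) = e^(−0.996×2.760) = 0.06399.
D = 12.59 × (0.5887 − 0.06399) + 1.68 × 0.06399 = 6.603 + 0.1075 = 6.710 mg/L.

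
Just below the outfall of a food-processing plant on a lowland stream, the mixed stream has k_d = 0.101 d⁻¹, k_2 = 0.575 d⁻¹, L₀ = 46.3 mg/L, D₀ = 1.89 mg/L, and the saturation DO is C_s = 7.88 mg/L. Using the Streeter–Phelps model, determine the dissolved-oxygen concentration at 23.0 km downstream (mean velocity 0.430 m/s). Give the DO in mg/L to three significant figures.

Travel time t = x/v = 23.0 km / (0.430 m/s) = 23000 m / 0.430 m/s = 53490 s = 0.6191 d.
k_d L₀/(k_2−k_d) = 0.101×46.3/(0.575−0.101) = 4.676/0.4740 = 9.866 mg/L.
e^(−k_d t) = e^(−0.101×0.6191) = 0.9394; e^(−k_2 t) = e^(−0.575×0.6191) = 0.7005.
D = 9.866 × (0.9394 − 0.7005) + 1.89 × 0.7005 = 2.357 + 1.324 = 3.681 mg/L.
DO = C_s − D = 7.88 − 3.681 = 4.199 mg/L.

DO ≈ 4.20 mg/L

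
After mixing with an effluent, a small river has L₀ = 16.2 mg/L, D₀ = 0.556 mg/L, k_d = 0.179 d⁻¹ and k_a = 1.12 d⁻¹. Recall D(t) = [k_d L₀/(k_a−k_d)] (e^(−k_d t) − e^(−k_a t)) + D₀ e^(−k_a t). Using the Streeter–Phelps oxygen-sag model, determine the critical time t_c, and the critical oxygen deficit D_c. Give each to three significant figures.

t_c ≈ 1.74 d; D_c ≈ 1.90 mg/L

At the critical point dD/dt = 0, so k_d L₀ e^(−k_d t) = k_a D. Substituting D(t) from the Streeter–Phelps equation and solving for t gives
t_c = ln[(k_a/k_d)(1 − D₀(k_a−k_d)/(k_d L₀))] / (k_a−k_d).
Here k_a−k_d = 0.9410 d⁻¹ and 1 − D₀(k_a−k_d)/(k_d L₀) = 1 − 0.556×0.9410/(0.179×16.2) = 0.8196, so
t_c = ln(6.257 × 0.8196) / 0.9410 = 1.635 / 0.9410 = 1.737 d.
L(t_c) = L₀ e^(−k_d t_c) = 16.2 × 0.7327 = 11.87 mg/L, and at the critical point k_a D_c = k_d L, so D_c = (0.179/1.12) × 11.87 = 1.897 mg/L.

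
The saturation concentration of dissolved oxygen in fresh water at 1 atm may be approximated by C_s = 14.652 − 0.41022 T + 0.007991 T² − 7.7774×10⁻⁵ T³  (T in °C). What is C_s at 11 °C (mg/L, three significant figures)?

C_s = 14.652 − 0.41022×11 + 0.007991×11² − 7.7774×10⁻⁵×11³ = 11.00 mg/L.

C_s ≈ 11.0 mg/L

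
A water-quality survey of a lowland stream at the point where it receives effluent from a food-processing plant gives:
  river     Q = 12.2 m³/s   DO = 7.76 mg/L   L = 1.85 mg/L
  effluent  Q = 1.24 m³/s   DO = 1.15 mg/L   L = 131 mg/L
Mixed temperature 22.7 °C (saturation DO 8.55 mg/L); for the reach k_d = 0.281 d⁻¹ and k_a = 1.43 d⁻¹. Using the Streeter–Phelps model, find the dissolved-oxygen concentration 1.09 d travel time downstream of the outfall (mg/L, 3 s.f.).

Mixed DO = (12.2×7.76 + 1.24×1.15)/(12.2+1.24) = 96.10/13.44 = 7.150 mg/L.
Mixed L₀ = (12.2×1.85 + 1.24×131)/(13.44) = 185.0/13.44 = 13.77 mg/L.
Initial deficit D₀ = C_s − DO₀ = 8.55 − 7.150 = 1.400 mg/L.
D(1.09) = [0.281×13.77/(1.43−0.281)](e^(−0.281×1.09) − e^(−1.43×1.09)) + 1.400 e^(−1.43×1.09)
= 3.367 × (0.7362 − 0.2104) + 1.400 × 0.2104 = 2.065 mg/L.
DO = 8.55 − 2.065 = 6.485 mg/L.

DO ≈ 6.49 mg/L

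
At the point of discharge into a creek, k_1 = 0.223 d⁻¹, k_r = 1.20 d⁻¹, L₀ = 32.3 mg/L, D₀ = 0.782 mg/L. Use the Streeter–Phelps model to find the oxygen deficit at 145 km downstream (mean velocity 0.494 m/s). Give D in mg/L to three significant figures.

D ≈ 3.34 mg/L

Travel time t = x/v = 145 km / (0.494 m/s) = 145000 m / 0.494 m/s = 293500 s = 3.397 d.
k_1 L₀/(k_r−k_1) = 0.223×32.3/(1.20−0.223) = 7.203/0.9770 = 7.372 mg/L.
e^(−k_1 t) = e^(−0.223×3.397) = 0.4688; e^(−k_r t) = e^(−1.20×3.397) = 0.01696.
D = 7.372 × (0.4688 − 0.01696) + 0.782 × 0.01696 = 3.331 + 0.01327 = 3.344 mg/L.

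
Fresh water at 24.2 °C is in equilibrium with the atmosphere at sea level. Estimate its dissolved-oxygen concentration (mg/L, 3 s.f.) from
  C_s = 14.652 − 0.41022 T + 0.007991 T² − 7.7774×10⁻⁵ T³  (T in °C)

C_s = 14.652 − 0.41022×24.2 + 0.007991×24.2² − 7.7774×10⁻⁵×24.2³ = 8.302 mg/L.

C_s ≈ 8.30 mg/L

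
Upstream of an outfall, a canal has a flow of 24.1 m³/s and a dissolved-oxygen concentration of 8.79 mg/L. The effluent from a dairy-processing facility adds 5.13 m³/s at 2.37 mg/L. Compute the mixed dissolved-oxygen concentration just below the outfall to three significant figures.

7.66 mg/L

Flow-weighted mixing: C = (Q_r C_r + Q_w C_w)/(Q_r + Q_w)
= (24.1×8.79 + 5.13×2.37)/(24.1 + 5.13) = 224.0/29.23 = 7.663 mg/L.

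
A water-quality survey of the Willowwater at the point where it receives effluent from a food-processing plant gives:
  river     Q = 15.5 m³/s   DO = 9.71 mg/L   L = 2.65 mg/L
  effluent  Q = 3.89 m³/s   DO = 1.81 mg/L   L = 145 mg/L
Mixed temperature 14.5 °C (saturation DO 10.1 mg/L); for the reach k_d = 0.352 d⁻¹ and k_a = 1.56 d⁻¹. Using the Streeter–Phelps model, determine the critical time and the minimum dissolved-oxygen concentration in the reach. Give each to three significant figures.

t_c ≈ 1.03 d; minimum DO ≈ 5.20 mg/L

Mixed DO = (15.5×9.71 + 3.89×1.81)/(15.5+3.89) = 157.5/19.39 = 8.125 mg/L.
Mixed L₀ = (15.5×2.65 + 3.89×145)/(19.39) = 605.1/19.39 = 31.21 mg/L.
Initial deficit D₀ = C_s − DO₀ = 10.1 − 8.125 = 1.975 mg/L.
t_c = (1/1.208) ln[(1.56/0.352)(1 − 1.975×1.208/(0.352×31.21))] = 0.8278 × ln(3.469) = 1.030 d.
D_c = (0.352/1.56) × 31.21 × e^(−0.352×1.030) = 0.2256 × 31.21 × 0.6959 = 4.901 mg/L.
Minimum DO = 10.1 − 4.901 = 5.199 mg/L.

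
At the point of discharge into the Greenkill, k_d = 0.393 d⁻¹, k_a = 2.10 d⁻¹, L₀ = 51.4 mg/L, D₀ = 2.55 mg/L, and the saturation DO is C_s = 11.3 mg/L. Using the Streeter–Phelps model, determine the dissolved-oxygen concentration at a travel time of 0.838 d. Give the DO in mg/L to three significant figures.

DO ≈ 4.38 mg/L

k_d L₀/(k_a−k_d) = 0.393×51.4/(2.10−0.393) = 20.20/1.707 = 11.83 mg/L.
e^(−k_d t) = e^(−0.393×0.8380) = 0.7194; e^(−k_a t) = e^(−2.10×0.8380) = 0.1721.
D = 11.83 × (0.7194 − 0.1721) + 2.55 × 0.1721 = 6.477 + 0.4388 = 6.916 mg/L.
DO = C_s − D = 11.3 − 6.916 = 4.384 mg/L.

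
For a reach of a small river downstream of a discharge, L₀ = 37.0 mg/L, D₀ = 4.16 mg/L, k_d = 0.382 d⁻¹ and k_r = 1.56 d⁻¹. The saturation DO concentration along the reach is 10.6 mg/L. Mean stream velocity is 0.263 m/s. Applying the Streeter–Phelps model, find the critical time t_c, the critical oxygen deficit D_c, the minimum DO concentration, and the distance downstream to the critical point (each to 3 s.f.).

With k_r/k_d = 4.084 and 1 − D₀(k_r−k_d)/(k_d L₀) = 0.6533,
t_c = ln(4.084 × 0.6533) / (1.56 − 0.382) = ln(2.668) / 1.178 = 0.9813/1.178 = 0.8330 d.
L(t_c) = L₀ e^(−k_d t_c) = 37.0 × 0.7275 = 26.92 mg/L, and at the critical point k_r D_c = k_d L, so D_c = (0.382/1.56) × 26.92 = 6.591 mg/L.
Minimum DO = C_s − D_c = 10.6 − 6.591 = 4.009 mg/L.
x_c = v t_c = 0.263 m/s × 0.8330 d × 86400 s/d = 18930 m ≈ 18.9 km.

t_c ≈ 0.833 d; D_c ≈ 6.59 mg/L; min DO ≈ 4.01 mg/L; x_c ≈ 18.9 km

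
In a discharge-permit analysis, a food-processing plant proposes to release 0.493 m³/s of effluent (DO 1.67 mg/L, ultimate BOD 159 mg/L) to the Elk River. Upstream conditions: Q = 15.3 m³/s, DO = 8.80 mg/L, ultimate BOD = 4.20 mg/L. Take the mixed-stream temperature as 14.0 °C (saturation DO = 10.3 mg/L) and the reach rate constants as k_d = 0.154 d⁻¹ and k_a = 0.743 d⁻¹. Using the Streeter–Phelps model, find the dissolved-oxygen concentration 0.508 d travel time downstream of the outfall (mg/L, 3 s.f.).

DO ≈ 8.55 mg/L

Mixed DO = (15.3×8.80 + 0.493×1.67)/(15.3+0.493) = 135.5/15.79 = 8.577 mg/L.
Mixed L₀ = (15.3×4.20 + 0.493×159)/(15.79) = 142.6/15.79 = 9.032 mg/L.
Initial deficit D₀ = C_s − DO₀ = 10.3 − 8.577 = 1.723 mg/L.
D(0.508) = [0.154×9.032/(0.743−0.154)](e^(−0.154×0.508) − e^(−0.743×0.508)) + 1.723 e^(−0.743×0.508)
= 2.362 × (0.9247 − 0.6856) + 1.723 × 0.6856 = 1.746 mg/L.
DO = 10.3 − 1.746 = 8.554 mg/L.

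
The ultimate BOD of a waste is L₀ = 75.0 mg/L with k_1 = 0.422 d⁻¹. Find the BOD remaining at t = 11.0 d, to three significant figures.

L ≈ 0.723 mg/L

L_t = L₀ e^(−k_1 t) = 75.0 × e^(−0.422×11.0) = 75.0 × 0.009638 = 0.7229 mg/L.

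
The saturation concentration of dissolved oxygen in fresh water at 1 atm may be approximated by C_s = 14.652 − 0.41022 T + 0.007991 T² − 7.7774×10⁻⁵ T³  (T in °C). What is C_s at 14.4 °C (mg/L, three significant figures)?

C_s ≈ 10.2 mg/L

C_s = 14.652 − 0.41022×14.4 + 0.007991×14.4² − 7.7774×10⁻⁵×14.4³ = 10.17 mg/L.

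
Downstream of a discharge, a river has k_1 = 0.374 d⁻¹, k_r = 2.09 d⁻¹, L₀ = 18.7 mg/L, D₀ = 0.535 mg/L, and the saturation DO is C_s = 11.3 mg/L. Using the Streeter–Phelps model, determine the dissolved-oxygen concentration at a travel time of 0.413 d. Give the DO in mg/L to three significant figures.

DO ≈ 9.30 mg/L

k_1 L₀/(k_r−k_1) = 0.374×18.7/(2.09−0.374) = 6.994/1.716 = 4.076 mg/L.
e^(−k_1 t) = e^(−0.374×0.4130) = 0.8569; e^(−k_r t) = e^(−2.09×0.4130) = 0.4218.
D = 4.076 × (0.8569 − 0.4218) + 0.535 × 0.4218 = 1.773 + 0.2257 = 1.999 mg/L.
DO = C_s − D = 11.3 − 1.999 = 9.301 mg/L.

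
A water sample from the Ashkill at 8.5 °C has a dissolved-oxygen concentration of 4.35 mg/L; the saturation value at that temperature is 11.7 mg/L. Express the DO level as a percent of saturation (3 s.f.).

37.2 % saturation

% saturation = C/C_s × 100 = 4.35/11.7 × 100 = 37.2 %.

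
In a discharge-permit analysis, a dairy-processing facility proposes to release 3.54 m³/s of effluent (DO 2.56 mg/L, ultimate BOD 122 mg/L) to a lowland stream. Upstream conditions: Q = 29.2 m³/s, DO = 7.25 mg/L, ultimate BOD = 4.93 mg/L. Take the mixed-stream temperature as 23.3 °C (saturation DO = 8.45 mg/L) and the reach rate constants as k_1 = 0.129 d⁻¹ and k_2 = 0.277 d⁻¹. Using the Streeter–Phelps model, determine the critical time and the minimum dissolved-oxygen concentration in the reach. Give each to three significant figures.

t_c ≈ 4.37 d; minimum DO ≈ 3.79 mg/L

Mixed DO = (29.2×7.25 + 3.54×2.56)/(29.2+3.54) = 220.8/32.74 = 6.743 mg/L.
Mixed L₀ = (29.2×4.93 + 3.54×122)/(32.74) = 575.8/32.74 = 17.59 mg/L.
Initial deficit D₀ = C_s − DO₀ = 8.45 − 6.743 = 1.707 mg/L.
t_c = (1/0.1480) ln[(0.277/0.129)(1 − 1.707×0.1480/(0.129×17.59))] = 6.757 × ln(1.908) = 4.366 d.
D_c = (0.129/0.277) × 17.59 × e^(−0.129×4.366) = 0.4657 × 17.59 × 0.5694 = 4.664 mg/L.
Minimum DO = 8.45 − 4.664 = 3.786 mg/L.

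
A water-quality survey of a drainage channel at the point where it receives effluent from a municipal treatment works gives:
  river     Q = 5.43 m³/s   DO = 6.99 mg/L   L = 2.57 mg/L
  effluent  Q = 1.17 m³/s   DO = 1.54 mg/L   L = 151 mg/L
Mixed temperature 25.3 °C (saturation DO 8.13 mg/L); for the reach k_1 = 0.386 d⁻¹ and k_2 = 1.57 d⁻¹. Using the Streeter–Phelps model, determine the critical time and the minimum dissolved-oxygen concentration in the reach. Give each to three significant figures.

t_c ≈ 0.971 d; minimum DO ≈ 3.25 mg/L

Mixed DO = (5.43×6.99 + 1.17×1.54)/(5.43+1.17) = 39.76/6.600 = 6.024 mg/L.
Mixed L₀ = (5.43×2.57 + 1.17×151)/(6.600) = 190.6/6.600 = 28.88 mg/L.
Initial deficit D₀ = C_s − DO₀ = 8.13 − 6.024 = 2.106 mg/L.
t_c = (1/1.184) ln[(1.57/0.386)(1 − 2.106×1.184/(0.386×28.88))] = 0.8446 × ln(3.158) = 0.9711 d.
D_c = (0.386/1.57) × 28.88 × e^(−0.386×0.9711) = 0.2459 × 28.88 × 0.6874 = 4.881 mg/L.
Minimum DO = 8.13 − 4.881 = 3.249 mg/L.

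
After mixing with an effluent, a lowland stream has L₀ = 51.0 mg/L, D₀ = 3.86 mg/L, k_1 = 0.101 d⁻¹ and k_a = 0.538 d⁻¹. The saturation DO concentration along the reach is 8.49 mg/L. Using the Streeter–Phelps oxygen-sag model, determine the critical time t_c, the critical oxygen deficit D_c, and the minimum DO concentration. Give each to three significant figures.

At the critical point dD/dt = 0, so k_1 L₀ e^(−k_1 t) = k_a D. Substituting D(t) from the Streeter–Phelps equation and solving for t gives
t_c = ln[(k_a/k_1)(1 − D₀(k_a−k_1)/(k_1 L₀))] / (k_a−k_1).
Here k_a−k_1 = 0.4370 d⁻¹ and 1 − D₀(k_a−k_1)/(k_1 L₀) = 1 − 3.86×0.4370/(0.101×51.0) = 0.6725, so
t_c = ln(5.327 × 0.6725) / 0.4370 = 1.276 / 0.4370 = 2.920 d.
D_c = (k_1/k_a) L₀ e^(−k_1 t_c) = (0.101/0.538) × 51.0 × e^(−0.101×2.920) = 0.1877 × 51.0 × 0.7446 = 7.129 mg/L.
Minimum DO = C_s − D_c = 8.49 − 7.129 = 1.361 mg/L.

t_c ≈ 2.92 d; D_c ≈ 7.13 mg/L; min DO ≈ 1.36 mg/L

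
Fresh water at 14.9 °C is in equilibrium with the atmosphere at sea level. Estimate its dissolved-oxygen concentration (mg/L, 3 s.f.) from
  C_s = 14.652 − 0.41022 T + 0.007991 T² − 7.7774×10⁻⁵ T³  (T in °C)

C_s = 14.652 − 0.41022×14.9 + 0.007991×14.9² − 7.7774×10⁻⁵×14.9³ = 10.06 mg/L.

C_s ≈ 10.1 mg/L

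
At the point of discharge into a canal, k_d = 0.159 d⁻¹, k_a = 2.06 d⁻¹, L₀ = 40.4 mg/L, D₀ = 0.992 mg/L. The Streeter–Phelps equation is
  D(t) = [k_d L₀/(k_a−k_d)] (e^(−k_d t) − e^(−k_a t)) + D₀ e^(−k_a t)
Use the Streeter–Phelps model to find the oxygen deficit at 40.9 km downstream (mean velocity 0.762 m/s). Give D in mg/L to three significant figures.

D ≈ 2.40 mg/L

Travel time t = x/v = 40.9 km / (0.762 m/s) = 40900 m / 0.762 m/s = 53670 s = 0.6212 d.
k_d L₀/(k_a−k_d) = 0.159×40.4/(2.06−0.159) = 6.424/1.901 = 3.379 mg/L.
e^(−k_d t) = e^(−0.159×0.6212) = 0.9059; e^(−k_a t) = e^(−2.06×0.6212) = 0.2781.
D = 3.379 × (0.9059 − 0.2781) + 0.992 × 0.2781 = 2.121 + 0.2759 = 2.397 mg/L.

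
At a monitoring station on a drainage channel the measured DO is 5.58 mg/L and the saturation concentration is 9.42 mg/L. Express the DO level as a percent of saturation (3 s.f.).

59.2 % saturation

% saturation = C/C_s × 100 = 5.58/9.42 × 100 = 59.2 %.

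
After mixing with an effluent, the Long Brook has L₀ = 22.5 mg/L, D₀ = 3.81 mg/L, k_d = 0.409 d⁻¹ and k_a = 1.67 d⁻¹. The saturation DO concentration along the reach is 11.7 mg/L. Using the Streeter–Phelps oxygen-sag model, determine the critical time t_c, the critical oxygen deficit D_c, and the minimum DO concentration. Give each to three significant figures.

t_c ≈ 0.530 d; D_c ≈ 4.44 mg/L; min DO ≈ 7.26 mg/L

t_c = [1/(k_a−k_d)] ln[(k_a/k_d)(1 − D₀(k_a−k_d)/(k_d L₀))]
= [1/(1.67−0.409)] ln[(1.67/0.409)(1 − 3.81×1.261/(0.409×22.5))]
= (1/1.261) ln[4.083 × 0.4779] = 0.7930 × ln(1.951) = 0.7930 × 0.6686 = 0.5302 d.
L(t_c) = L₀ e^(−k_d t_c) = 22.5 × 0.8051 = 18.11 mg/L, and at the critical point k_a D_c = k_d L, so D_c = (0.409/1.67) × 18.11 = 4.436 mg/L.
Minimum DO = C_s − D_c = 11.7 − 4.436 = 7.264 mg/L.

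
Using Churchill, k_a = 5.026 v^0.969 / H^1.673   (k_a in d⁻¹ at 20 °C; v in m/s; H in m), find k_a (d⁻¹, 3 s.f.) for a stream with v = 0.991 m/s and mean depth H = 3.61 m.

k_a ≈ 0.582 d⁻¹

k_a = 5.026 × 0.991^0.969 / 3.61^1.673 = 5.026 × 0.9913 / 8.565 = 0.5817 d⁻¹.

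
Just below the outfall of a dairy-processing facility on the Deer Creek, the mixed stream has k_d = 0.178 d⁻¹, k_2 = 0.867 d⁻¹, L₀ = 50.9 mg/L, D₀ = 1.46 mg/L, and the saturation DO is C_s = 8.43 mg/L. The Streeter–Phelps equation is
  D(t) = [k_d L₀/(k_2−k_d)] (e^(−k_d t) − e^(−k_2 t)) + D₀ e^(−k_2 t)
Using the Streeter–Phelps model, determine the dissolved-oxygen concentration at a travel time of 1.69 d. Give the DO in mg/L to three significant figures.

k_d L₀/(k_2−k_d) = 0.178×50.9/(0.867−0.178) = 9.060/0.6890 = 13.15 mg/L.
e^(−k_d t) = e^(−0.178×1.690) = 0.7402; e^(−k_2 t) = e^(−0.867×1.690) = 0.2310.
D = 13.15 × (0.7402 − 0.2310) + 1.46 × 0.2310 = 6.696 + 0.3373 = 7.033 mg/L.
DO = C_s − D = 8.43 − 7.033 = 1.397 mg/L.

DO ≈ 1.40 mg/L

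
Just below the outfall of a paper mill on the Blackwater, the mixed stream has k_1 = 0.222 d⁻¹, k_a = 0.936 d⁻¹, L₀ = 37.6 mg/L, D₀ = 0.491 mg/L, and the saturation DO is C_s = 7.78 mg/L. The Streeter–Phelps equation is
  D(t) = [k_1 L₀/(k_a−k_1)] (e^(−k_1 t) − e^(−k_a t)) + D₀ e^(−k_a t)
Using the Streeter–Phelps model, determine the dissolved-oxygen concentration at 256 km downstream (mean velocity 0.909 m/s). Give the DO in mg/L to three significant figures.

DO ≈ 2.64 mg/L

Travel time t = x/v = 256 km / (0.909 m/s) = 256000 m / 0.909 m/s = 281600 s = 3.260 d.
k_1 L₀/(k_a−k_1) = 0.222×37.6/(0.936−0.222) = 8.347/0.7140 = 11.69 mg/L.
e^(−k_1 t) = e^(−0.222×3.260) = 0.4850; e^(−k_a t) = e^(−0.936×3.260) = 0.04731.
D = 11.69 × (0.4850 − 0.04731) + 0.491 × 0.04731 = 5.117 + 0.02323 = 5.140 mg/L.
DO = C_s − D = 7.78 − 5.140 = 2.640 mg/L.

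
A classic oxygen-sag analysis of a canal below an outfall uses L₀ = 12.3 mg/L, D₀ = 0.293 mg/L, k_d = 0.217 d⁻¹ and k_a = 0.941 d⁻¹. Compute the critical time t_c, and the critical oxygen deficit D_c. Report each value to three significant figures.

t_c = [1/(k_a−k_d)] ln[(k_a/k_d)(1 − D₀(k_a−k_d)/(k_d L₀))]
= [1/(0.941−0.217)] ln[(0.941/0.217)(1 − 0.293×0.7240/(0.217×12.3))]
= (1/0.7240) ln[4.336 × 0.9205] = 1.381 × ln(3.992) = 1.381 × 1.384 = 1.912 d.
D_c = (k_d/k_a) L₀ e^(−k_d t_c) = (0.217/0.941) × 12.3 × e^(−0.217×1.912) = 0.2306 × 12.3 × 0.6604 = 1.873 mg/L.

t_c ≈ 1.91 d; D_c ≈ 1.87 mg/L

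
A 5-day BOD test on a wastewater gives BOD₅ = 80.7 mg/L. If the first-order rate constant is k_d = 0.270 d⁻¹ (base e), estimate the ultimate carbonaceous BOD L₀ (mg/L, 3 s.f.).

BOD₅ = L₀(1 − e^(−5k_d)) ⇒ L₀ = BOD₅ / (1 − e^(−5×0.270))
= 80.7 / (1 − 0.2592) = 80.7 / 0.7408 = 108.9 mg/L.

L₀ ≈ 109 mg/L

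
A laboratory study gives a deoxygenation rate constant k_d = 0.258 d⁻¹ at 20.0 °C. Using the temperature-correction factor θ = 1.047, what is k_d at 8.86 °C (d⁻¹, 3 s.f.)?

k_d ≈ 0.155 d⁻¹

k_d(T₂) = k_d(T₁) · θ^(T₂−T₁) = 0.258 × 1.047^(8.86−20.0)
= 0.258 × 1.047^-11.1 = 0.258 × 0.5995 = 0.1547 d⁻¹.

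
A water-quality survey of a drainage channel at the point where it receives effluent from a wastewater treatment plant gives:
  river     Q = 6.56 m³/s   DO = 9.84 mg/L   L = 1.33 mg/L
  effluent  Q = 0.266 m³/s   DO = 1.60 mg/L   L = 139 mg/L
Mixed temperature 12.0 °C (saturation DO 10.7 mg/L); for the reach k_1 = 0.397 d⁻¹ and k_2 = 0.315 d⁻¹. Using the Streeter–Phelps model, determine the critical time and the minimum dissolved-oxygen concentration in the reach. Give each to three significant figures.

t_c ≈ 2.39 d; minimum DO ≈ 7.43 mg/L

Mixed DO = (6.56×9.84 + 0.266×1.60)/(6.56+0.266) = 64.98/6.826 = 9.519 mg/L.
Mixed L₀ = (6.56×1.33 + 0.266×139)/(6.826) = 45.70/6.826 = 6.695 mg/L.
Initial deficit D₀ = C_s − DO₀ = 10.7 − 9.519 = 1.181 mg/L.
t_c = (1/-0.08200) ln[(0.315/0.397)(1 − 1.181×-0.08200/(0.397×6.695))] = -12.20 × ln(0.8224) = 2.385 d.
D_c = (0.397/0.315) × 6.695 × e^(−0.397×2.385) = 1.260 × 6.695 × 0.3880 = 3.273 mg/L.
Minimum DO = 10.7 − 3.273 = 7.427 mg/L.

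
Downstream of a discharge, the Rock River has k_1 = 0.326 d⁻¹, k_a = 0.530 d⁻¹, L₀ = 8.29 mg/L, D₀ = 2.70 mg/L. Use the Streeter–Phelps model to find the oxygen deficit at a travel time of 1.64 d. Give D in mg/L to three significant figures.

k_1 L₀/(k_a−k_1) = 0.326×8.29/(0.530−0.326) = 2.703/0.2040 = 13.25 mg/L.
e^(−k_1 t) = e^(−0.326×1.640) = 0.5859; e^(−k_a t) = e^(−0.530×1.640) = 0.4193.
D = 13.25 × (0.5859 − 0.4193) + 2.70 × 0.4193 = 2.207 + 1.132 = 3.339 mg/L.

D ≈ 3.34 mg/L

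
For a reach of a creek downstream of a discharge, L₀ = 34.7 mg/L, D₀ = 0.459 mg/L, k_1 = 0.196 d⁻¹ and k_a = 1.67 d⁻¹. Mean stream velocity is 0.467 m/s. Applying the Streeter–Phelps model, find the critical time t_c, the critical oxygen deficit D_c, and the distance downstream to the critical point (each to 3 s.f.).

At the critical point dD/dt = 0, so k_1 L₀ e^(−k_1 t) = k_a D. Substituting D(t) from the Streeter–Phelps equation and solving for t gives
t_c = ln[(k_a/k_1)(1 − D₀(k_a−k_1)/(k_1 L₀))] / (k_a−k_1).
Here k_a−k_1 = 1.474 d⁻¹ and 1 − D₀(k_a−k_1)/(k_1 L₀) = 1 − 0.459×1.474/(0.196×34.7) = 0.9005, so
t_c = ln(8.520 × 0.9005) / 1.474 = 2.038 / 1.474 = 1.382 d.
L(t_c) = L₀ e^(−k_1 t_c) = 34.7 × 0.7627 = 26.46 mg/L, and at the critical point k_a D_c = k_1 L, so D_c = (0.196/1.67) × 26.46 = 3.106 mg/L.
x_c = v t_c = 0.467 m/s × 1.382 d × 86400 s/d = 55780 m ≈ 55.8 km.

t_c ≈ 1.38 d; D_c ≈ 3.11 mg/L; x_c ≈ 55.8 km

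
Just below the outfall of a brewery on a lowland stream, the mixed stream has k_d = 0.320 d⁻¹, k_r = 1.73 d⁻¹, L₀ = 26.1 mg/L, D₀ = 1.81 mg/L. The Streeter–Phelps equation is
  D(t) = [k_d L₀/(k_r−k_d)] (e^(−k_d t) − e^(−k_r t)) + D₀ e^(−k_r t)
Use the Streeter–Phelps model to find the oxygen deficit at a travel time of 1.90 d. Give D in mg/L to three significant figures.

D ≈ 3.07 mg/L

k_d L₀/(k_r−k_d) = 0.320×26.1/(1.73−0.320) = 8.352/1.410 = 5.923 mg/L.
e^(−k_d t) = e^(−0.320×1.900) = 0.5444; e^(−k_r t) = e^(−1.73×1.900) = 0.03737.
D = 5.923 × (0.5444 − 0.03737) + 1.81 × 0.03737 = 3.004 + 0.06763 = 3.071 mg/L.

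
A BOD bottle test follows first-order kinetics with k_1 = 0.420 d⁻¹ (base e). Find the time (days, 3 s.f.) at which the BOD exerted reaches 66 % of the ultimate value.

y/L₀ = 1 − e^(−k_1 t) = 0.66 ⇒ e^(−k_1 t) = 0.340
t = −ln(0.340) / 0.420 = 1.079 / 0.420 = 2.569 d.

t ≈ 2.57 d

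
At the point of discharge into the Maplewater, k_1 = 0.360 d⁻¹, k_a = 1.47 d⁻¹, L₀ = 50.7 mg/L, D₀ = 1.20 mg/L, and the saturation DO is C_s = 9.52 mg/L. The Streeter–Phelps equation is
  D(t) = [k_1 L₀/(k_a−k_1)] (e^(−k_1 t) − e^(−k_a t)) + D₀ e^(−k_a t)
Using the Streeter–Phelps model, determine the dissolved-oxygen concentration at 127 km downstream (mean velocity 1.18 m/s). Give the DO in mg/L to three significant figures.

Travel time t = x/v = 127 km / (1.18 m/s) = 127000 m / 1.18 m/s = 107600 s = 1.246 d.
k_1 L₀/(k_a−k_1) = 0.360×50.7/(1.47−0.360) = 18.25/1.110 = 16.44 mg/L.
e^(−k_1 t) = e^(−0.360×1.246) = 0.6386; e^(−k_a t) = e^(−1.47×1.246) = 0.1602.
D = 16.44 × (0.6386 − 0.1602) + 1.20 × 0.1602 = 7.866 + 0.1923 = 8.059 mg/L.
DO = C_s − D = 9.52 − 8.059 = 1.461 mg/L.

DO ≈ 1.46 mg/L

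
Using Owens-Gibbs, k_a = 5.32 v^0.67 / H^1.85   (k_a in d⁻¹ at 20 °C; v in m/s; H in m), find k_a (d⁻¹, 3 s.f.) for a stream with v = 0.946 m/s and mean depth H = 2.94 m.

k_a ≈ 0.697 d⁻¹

k_a = 5.32 × 0.946^0.67 / 2.94^1.85 = 5.32 × 0.9635 / 7.353 = 0.6971 d⁻¹.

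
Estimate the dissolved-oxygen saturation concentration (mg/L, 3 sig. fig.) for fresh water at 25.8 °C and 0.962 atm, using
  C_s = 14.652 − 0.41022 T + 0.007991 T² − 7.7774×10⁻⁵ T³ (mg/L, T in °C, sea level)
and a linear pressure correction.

C_s ≈ 7.75 mg/L

At sea level: C_s = 14.652 − 0.41022×25.8 + 0.007991×25.8² − 7.7774×10⁻⁵×25.8³ = 8.052 mg/L.
Pressure correction: C_s' = 8.052 × 0.962 = 7.746 mg/L.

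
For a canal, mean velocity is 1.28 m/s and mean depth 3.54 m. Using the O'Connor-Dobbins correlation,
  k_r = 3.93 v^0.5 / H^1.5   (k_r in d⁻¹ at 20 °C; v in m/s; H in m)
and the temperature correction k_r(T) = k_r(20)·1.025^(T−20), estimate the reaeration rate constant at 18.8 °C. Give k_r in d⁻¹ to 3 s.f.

k_r(20) = 3.93 × 1.28^0.5 / 3.54^1.5 = 3.93 × 1.131 / 6.660 = 0.6676 d⁻¹.
k_r(18.8) = 0.6676 × 1.025^(18.8−20) = 0.6676 × 0.9708 = 0.6481 d⁻¹.

k_r ≈ 0.648 d⁻¹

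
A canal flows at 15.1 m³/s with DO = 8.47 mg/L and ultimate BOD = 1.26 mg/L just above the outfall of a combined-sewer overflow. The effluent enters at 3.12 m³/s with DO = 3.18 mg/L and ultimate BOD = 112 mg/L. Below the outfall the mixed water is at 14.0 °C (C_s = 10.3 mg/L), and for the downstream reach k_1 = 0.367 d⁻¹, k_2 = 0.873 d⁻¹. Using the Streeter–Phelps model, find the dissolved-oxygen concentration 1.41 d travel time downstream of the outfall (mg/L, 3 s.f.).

DO ≈ 5.04 mg/L

Mixed DO = (15.1×8.47 + 3.12×3.18)/(15.1+3.12) = 137.8/18.22 = 7.564 mg/L.
Mixed L₀ = (15.1×1.26 + 3.12×112)/(18.22) = 368.5/18.22 = 20.22 mg/L.
Initial deficit D₀ = C_s − DO₀ = 10.3 − 7.564 = 2.736 mg/L.
D(1.41) = [0.367×20.22/(0.873−0.367)](e^(−0.367×1.41) − e^(−0.873×1.41)) + 2.736 e^(−0.873×1.41)
= 14.67 × (0.5960 − 0.2920) + 2.736 × 0.2920 = 5.258 mg/L.
DO = 10.3 − 5.258 = 5.042 mg/L.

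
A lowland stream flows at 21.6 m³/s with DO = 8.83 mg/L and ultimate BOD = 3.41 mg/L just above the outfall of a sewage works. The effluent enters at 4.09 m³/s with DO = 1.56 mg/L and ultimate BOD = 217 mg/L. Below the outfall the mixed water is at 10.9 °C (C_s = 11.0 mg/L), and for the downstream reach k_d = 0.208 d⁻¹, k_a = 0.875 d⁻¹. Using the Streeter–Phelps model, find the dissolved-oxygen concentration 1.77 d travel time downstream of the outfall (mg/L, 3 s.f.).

Mixed DO = (21.6×8.83 + 4.09×1.56)/(21.6+4.09) = 197.1/25.69 = 7.673 mg/L.
Mixed L₀ = (21.6×3.41 + 4.09×217)/(25.69) = 961.2/25.69 = 37.41 mg/L.
Initial deficit D₀ = C_s − DO₀ = 11.0 − 7.673 = 3.327 mg/L.
D(1.77) = [0.208×37.41/(0.875−0.208)](e^(−0.208×1.77) − e^(−0.875×1.77)) + 3.327 e^(−0.875×1.77)
= 11.67 × (0.6920 − 0.2125) + 3.327 × 0.2125 = 6.302 mg/L.
DO = 11.0 − 6.302 = 4.698 mg/L.

DO ≈ 4.70 mg/L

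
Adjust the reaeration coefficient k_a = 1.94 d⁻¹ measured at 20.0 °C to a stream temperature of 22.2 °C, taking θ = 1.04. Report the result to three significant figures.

k_a(T₂) = k_a(T₁) · θ^(T₂−T₁) = 1.94 × 1.04^(22.2−20.0)
= 1.94 × 1.04^2.20 = 1.94 × 1.090 = 2.115 d⁻¹.

k_a ≈ 2.11 d⁻¹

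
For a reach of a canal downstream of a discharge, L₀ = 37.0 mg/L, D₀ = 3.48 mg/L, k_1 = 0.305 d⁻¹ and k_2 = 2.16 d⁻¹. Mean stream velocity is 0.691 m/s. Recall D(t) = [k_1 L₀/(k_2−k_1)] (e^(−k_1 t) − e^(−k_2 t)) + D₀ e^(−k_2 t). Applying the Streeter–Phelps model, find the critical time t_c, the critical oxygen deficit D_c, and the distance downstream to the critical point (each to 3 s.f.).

t_c = [1/(k_2−k_1)] ln[(k_2/k_1)(1 − D₀(k_2−k_1)/(k_1 L₀))]
= [1/(2.16−0.305)] ln[(2.16/0.305)(1 − 3.48×1.855/(0.305×37.0))]
= (1/1.855) ln[7.082 × 0.4280] = 0.5391 × ln(3.031) = 0.5391 × 1.109 = 0.5978 d.
L(t_c) = L₀ e^(−k_1 t_c) = 37.0 × 0.8333 = 30.83 mg/L, and at the critical point k_2 D_c = k_1 L, so D_c = (0.305/2.16) × 30.83 = 4.354 mg/L.
x_c = v t_c = 0.691 m/s × 0.5978 d × 86400 s/d = 35690 m ≈ 35.7 km.

t_c ≈ 0.598 d; D_c ≈ 4.35 mg/L; x_c ≈ 35.7 km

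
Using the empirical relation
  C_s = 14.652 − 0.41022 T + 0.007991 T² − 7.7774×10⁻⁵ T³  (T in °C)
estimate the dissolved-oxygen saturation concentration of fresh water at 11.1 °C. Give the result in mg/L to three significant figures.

C_s ≈ 11.0 mg/L

C_s = 14.652 − 0.41022×11.1 + 0.007991×11.1² − 7.7774×10⁻⁵×11.1³ = 10.98 mg/L.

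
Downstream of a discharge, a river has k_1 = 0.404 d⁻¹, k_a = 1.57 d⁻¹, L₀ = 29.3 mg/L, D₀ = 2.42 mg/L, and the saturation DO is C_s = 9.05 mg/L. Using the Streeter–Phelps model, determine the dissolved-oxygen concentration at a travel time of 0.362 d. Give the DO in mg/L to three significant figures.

DO ≈ 4.66 mg/L

k_1 L₀/(k_a−k_1) = 0.404×29.3/(1.57−0.404) = 11.84/1.166 = 10.15 mg/L.
e^(−k_1 t) = e^(−0.404×0.3620) = 0.8639; e^(−k_a t) = e^(−1.57×0.3620) = 0.5665.
D = 10.15 × (0.8639 − 0.5665) + 2.42 × 0.5665 = 3.020 + 1.371 = 4.391 mg/L.
DO = C_s − D = 9.05 − 4.391 = 4.659 mg/L.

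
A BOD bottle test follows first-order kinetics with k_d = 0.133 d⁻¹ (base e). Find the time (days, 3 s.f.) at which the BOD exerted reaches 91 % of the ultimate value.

t ≈ 18.1 d

y/L₀ = 1 − e^(−k_d t) = 0.91 ⇒ e^(−k_d t) = 0.0900
t = −ln(0.0900) / 0.133 = 2.408 / 0.133 = 18.10 d.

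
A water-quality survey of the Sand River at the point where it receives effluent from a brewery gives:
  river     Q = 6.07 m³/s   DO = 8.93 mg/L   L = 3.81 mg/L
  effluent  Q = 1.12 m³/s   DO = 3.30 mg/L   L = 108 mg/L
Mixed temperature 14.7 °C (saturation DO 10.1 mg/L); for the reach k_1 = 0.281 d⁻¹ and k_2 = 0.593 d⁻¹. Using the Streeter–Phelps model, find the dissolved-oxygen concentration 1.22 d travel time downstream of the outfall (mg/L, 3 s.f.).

DO ≈ 5.05 mg/L

Mixed DO = (6.07×8.93 + 1.12×3.30)/(6.07+1.12) = 57.90/7.190 = 8.053 mg/L.
Mixed L₀ = (6.07×3.81 + 1.12×108)/(7.190) = 144.1/7.190 = 20.04 mg/L.
Initial deficit D₀ = C_s − DO₀ = 10.1 − 8.053 = 2.047 mg/L.
D(1.22) = [0.281×20.04/(0.593−0.281)](e^(−0.281×1.22) − e^(−0.593×1.22)) + 2.047 e^(−0.593×1.22)
= 18.05 × (0.7098 − 0.4851) + 2.047 × 0.4851 = 5.048 mg/L.
DO = 10.1 − 5.048 = 5.052 mg/L.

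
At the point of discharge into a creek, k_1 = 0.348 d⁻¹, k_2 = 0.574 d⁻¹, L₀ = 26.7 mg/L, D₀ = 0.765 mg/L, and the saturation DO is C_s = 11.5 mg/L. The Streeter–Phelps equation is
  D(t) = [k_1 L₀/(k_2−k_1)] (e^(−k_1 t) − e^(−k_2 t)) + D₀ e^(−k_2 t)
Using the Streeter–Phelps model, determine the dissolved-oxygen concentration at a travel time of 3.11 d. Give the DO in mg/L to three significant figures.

k_1 L₀/(k_2−k_1) = 0.348×26.7/(0.574−0.348) = 9.292/0.2260 = 41.11 mg/L.
e^(−k_1 t) = e^(−0.348×3.110) = 0.3388; e^(−k_2 t) = e^(−0.574×3.110) = 0.1678.
D = 41.11 × (0.3388 − 0.1678) + 0.765 × 0.1678 = 7.032 + 0.1283 = 7.161 mg/L.
DO = C_s − D = 11.5 − 7.161 = 4.339 mg/L.

DO ≈ 4.34 mg/L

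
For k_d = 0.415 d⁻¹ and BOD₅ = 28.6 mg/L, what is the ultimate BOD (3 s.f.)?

L₀ ≈ 32.7 mg/L

BOD₅ = L₀(1 − e^(−5k_d)) ⇒ L₀ = BOD₅ / (1 − e^(−5×0.415))
= 28.6 / (1 − 0.1256) = 28.6 / 0.8744 = 32.71 mg/L.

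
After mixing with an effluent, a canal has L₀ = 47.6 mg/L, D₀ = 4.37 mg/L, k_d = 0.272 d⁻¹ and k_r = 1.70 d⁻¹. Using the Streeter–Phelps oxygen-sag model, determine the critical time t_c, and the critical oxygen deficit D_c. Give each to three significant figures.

At the critical point dD/dt = 0, so k_d L₀ e^(−k_d t) = k_r D. Substituting D(t) from the Streeter–Phelps equation and solving for t gives
t_c = ln[(k_r/k_d)(1 − D₀(k_r−k_d)/(k_d L₀))] / (k_r−k_d).
Here k_r−k_d = 1.428 d⁻¹ and 1 − D₀(k_r−k_d)/(k_d L₀) = 1 − 4.37×1.428/(0.272×47.6) = 0.5180, so
t_c = ln(6.250 × 0.5180) / 1.428 = 1.175 / 1.428 = 0.8227 d.
L(t_c) = L₀ e^(−k_d t_c) = 47.6 × 0.7995 = 38.06 mg/L, and at the critical point k_r D_c = k_d L, so D_c = (0.272/1.70) × 38.06 = 6.089 mg/L.

t_c ≈ 0.823 d; D_c ≈ 6.09 mg/L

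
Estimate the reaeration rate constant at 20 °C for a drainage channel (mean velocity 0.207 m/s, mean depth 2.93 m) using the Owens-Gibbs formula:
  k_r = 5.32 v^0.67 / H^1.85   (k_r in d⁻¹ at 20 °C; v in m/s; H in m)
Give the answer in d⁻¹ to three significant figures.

k_r ≈ 0.253 d⁻¹

k_r = 5.32 × 0.207^0.67 / 2.93^1.85 = 5.32 × 0.3481 / 7.306 = 0.2535 d⁻¹.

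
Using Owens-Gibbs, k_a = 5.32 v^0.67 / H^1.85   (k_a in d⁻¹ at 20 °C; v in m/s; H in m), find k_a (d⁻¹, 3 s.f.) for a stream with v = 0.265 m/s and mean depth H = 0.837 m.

k_a = 5.32 × 0.265^0.67 / 0.837^1.85 = 5.32 × 0.4107 / 0.7195 = 3.037 d⁻¹.

k_a ≈ 3.04 d⁻¹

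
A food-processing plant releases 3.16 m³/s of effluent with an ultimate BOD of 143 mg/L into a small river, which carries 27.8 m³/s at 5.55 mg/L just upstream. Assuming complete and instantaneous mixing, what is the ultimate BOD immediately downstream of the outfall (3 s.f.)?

Flow-weighted mixing: C = (Q_r C_r + Q_w C_w)/(Q_r + Q_w)
= (27.8×5.55 + 3.16×143)/(27.8 + 3.16) = 606.2/30.96 = 19.58 mg/L.

19.6 mg/L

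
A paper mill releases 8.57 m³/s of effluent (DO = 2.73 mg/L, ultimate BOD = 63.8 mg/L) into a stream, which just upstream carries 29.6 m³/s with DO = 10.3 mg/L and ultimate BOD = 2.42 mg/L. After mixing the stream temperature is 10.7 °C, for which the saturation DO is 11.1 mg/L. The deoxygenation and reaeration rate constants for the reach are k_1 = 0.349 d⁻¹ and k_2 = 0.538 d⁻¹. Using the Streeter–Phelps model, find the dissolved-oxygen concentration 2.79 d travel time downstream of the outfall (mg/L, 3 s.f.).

DO ≈ 5.91 mg/L

Mixed DO = (29.6×10.3 + 8.57×2.73)/(29.6+8.57) = 328.3/38.17 = 8.600 mg/L.
Mixed L₀ = (29.6×2.42 + 8.57×63.8)/(38.17) = 618.4/38.17 = 16.20 mg/L.
Initial deficit D₀ = C_s − DO₀ = 11.1 − 8.600 = 2.500 mg/L.
D(2.79) = [0.349×16.20/(0.538−0.349)](e^(−0.349×2.79) − e^(−0.538×2.79)) + 2.500 e^(−0.538×2.79)
= 29.92 × (0.3777 − 0.2229) + 2.500 × 0.2229 = 5.188 mg/L.
DO = 11.1 − 5.188 = 5.912 mg/L.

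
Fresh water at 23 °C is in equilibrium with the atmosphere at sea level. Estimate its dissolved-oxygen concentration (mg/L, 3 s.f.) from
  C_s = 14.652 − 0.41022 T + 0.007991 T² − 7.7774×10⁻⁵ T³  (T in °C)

C_s ≈ 8.50 mg/L

C_s = 14.652 − 0.41022×23 + 0.007991×23² − 7.7774×10⁻⁵×23³ = 8.498 mg/L.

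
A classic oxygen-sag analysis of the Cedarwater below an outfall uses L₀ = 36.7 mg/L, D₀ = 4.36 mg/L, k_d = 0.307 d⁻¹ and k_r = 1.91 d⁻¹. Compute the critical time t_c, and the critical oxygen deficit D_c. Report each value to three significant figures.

t_c = [1/(k_r−k_d)] ln[(k_r/k_d)(1 − D₀(k_r−k_d)/(k_d L₀))]
= [1/(1.91−0.307)] ln[(1.91/0.307)(1 − 4.36×1.603/(0.307×36.7))]
= (1/1.603) ln[6.221 × 0.3797] = 0.6238 × ln(2.362) = 0.6238 × 0.8596 = 0.5362 d.
D_c = (k_d/k_r) L₀ e^(−k_d t_c) = (0.307/1.91) × 36.7 × e^(−0.307×0.5362) = 0.1607 × 36.7 × 0.8482 = 5.004 mg/L.

t_c ≈ 0.536 d; D_c ≈ 5.00 mg/L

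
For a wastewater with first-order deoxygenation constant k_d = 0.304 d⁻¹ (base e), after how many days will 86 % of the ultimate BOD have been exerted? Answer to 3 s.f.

y/L₀ = 1 − e^(−k_d t) = 0.86 ⇒ e^(−k_d t) = 0.140
t = −ln(0.140) / 0.304 = 1.966 / 0.304 = 6.467 d.

t ≈ 6.47 d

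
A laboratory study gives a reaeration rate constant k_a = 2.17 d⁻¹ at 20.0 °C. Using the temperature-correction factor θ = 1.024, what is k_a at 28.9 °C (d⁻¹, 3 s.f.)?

k_a(T₂) = k_a(T₁) · θ^(T₂−T₁) = 2.17 × 1.024^(28.9−20.0)
= 2.17 × 1.024^8.90 = 2.17 × 1.235 = 2.680 d⁻¹.

k_a ≈ 2.68 d⁻¹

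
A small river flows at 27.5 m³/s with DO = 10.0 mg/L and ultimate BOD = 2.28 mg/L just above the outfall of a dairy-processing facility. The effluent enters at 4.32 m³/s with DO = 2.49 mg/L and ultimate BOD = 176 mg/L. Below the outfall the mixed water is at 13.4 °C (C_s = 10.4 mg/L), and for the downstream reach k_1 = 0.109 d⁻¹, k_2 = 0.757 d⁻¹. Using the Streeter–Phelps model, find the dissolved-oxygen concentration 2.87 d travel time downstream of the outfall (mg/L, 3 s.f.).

DO ≈ 7.55 mg/L

Mixed DO = (27.5×10.0 + 4.32×2.49)/(27.5+4.32) = 285.8/31.82 = 8.980 mg/L.
Mixed L₀ = (27.5×2.28 + 4.32×176)/(31.82) = 823.0/31.82 = 25.86 mg/L.
Initial deficit D₀ = C_s − DO₀ = 10.4 − 8.980 = 1.420 mg/L.
D(2.87) = [0.109×25.86/(0.757−0.109)](e^(−0.109×2.87) − e^(−0.757×2.87)) + 1.420 e^(−0.757×2.87)
= 4.351 × (0.7314 − 0.1139) + 1.420 × 0.1139 = 2.848 mg/L.
DO = 10.4 − 2.848 = 7.552 mg/L.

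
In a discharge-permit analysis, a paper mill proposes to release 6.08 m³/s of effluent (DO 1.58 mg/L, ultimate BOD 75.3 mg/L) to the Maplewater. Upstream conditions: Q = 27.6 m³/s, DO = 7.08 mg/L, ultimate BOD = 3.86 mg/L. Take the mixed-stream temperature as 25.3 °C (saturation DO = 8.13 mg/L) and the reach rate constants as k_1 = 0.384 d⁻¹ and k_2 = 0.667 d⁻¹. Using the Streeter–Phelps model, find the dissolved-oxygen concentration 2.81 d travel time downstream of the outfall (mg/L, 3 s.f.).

DO ≈ 3.58 mg/L

Mixed DO = (27.6×7.08 + 6.08×1.58)/(27.6+6.08) = 205.0/33.68 = 6.087 mg/L.
Mixed L₀ = (27.6×3.86 + 6.08×75.3)/(33.68) = 564.4/33.68 = 16.76 mg/L.
Initial deficit D₀ = C_s − DO₀ = 8.13 − 6.087 = 2.043 mg/L.
D(2.81) = [0.384×16.76/(0.667−0.384)](e^(−0.384×2.81) − e^(−0.667×2.81)) + 2.043 e^(−0.667×2.81)
= 22.74 × (0.3399 − 0.1535) + 2.043 × 0.1535 = 4.553 mg/L.
DO = 8.13 − 4.553 = 3.577 mg/L.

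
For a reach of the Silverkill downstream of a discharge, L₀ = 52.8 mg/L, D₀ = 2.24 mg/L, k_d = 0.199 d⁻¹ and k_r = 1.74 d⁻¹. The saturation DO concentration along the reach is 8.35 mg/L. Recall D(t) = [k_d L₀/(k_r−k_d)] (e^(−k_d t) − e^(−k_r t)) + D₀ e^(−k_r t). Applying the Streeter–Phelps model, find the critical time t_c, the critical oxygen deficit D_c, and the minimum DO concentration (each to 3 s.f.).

t_c ≈ 1.15 d; D_c ≈ 4.80 mg/L; min DO ≈ 3.55 mg/L

With k_r/k_d = 8.744 and 1 − D₀(k_r−k_d)/(k_d L₀) = 0.6715,
t_c = ln(8.744 × 0.6715) / (1.74 − 0.199) = ln(5.871) / 1.541 = 1.770/1.541 = 1.149 d.
L(t_c) = L₀ e^(−k_d t_c) = 52.8 × 0.7957 = 42.01 mg/L, and at the critical point k_r D_c = k_d L, so D_c = (0.199/1.74) × 42.01 = 4.805 mg/L.
Minimum DO = C_s − D_c = 8.35 − 4.805 = 3.545 mg/L.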